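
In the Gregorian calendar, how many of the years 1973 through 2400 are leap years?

104

Multiples of 4 in [1973,2400]: 107.
Of those, multiples of 100: 5 (not leap unless ÷400).
Multiples of 400: 2.
Leap years = 107 − 5 + 2 = 104.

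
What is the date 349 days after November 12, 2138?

October 27, 2139

Nov has 30 days: +19 → Dec 1, 2138 (330 left).
Dec has 31 days: +31 → Jan 1, 2139 (299 left).
Jan has 31 days: +31 → Feb 1, 2139 (268 left).
Feb has 28 days: +28 → Mar 1, 2139 (240 left).
Mar has 31 days: +31 → Apr 1, 2139 (209 left).
Apr has 30 days: +30 → May 1, 2139 (179 left).
May has 31 days: +31 → Jun 1, 2139 (148 left).
Jun has 30 days: +30 → Jul 1, 2139 (118 left).
Jul has 31 days: +31 → Aug 1, 2139 (87 left).
Aug has 31 days: +31 → Sep 1, 2139 (56 left).
Sep has 30 days: +30 → Oct 1, 2139 (26 left).
+26 → Oct 27, 2139.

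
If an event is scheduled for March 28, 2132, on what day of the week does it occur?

Friday

Doomsday rule: the anchor day for the 2100s is Sunday. For year 32: 32÷12 = 2 r 8, and 8÷4 = 2, so 2+8+2 = 12.
Sunday + 12 ≡ Friday — that's 2132's doomsday.
In March the doomsday date is Mar 14.
Mar 28 is 14 days after Mar 14; 14 mod 7 = 0, so Friday + 0 = Friday.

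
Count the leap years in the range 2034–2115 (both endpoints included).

Multiples of 4 in [2034,2115]: 20.
Of those, multiples of 100: 1 (not leap unless ÷400).
Multiples of 400: 0.
Leap years = 20 − 1 + 0 = 19.

19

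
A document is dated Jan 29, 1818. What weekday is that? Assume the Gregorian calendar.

Doomsday rule: the anchor day for the 1800s is Friday. For year 18: 18÷12 = 1 r 6, and 6÷4 = 1, so 1+6+1 = 8.
Friday + 8 ≡ Saturday — that's 1818's doomsday.
In January the doomsday date is Jan 3 (1818 is not a leap year).
Jan 29 is 26 days after Jan 3; 26 mod 7 = 5, so Saturday + 5 = Thursday.

Thursday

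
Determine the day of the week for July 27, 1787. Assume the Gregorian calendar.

Doomsday rule: the anchor day for the 1700s is Sunday. For year 87: 87÷12 = 7 r 3, and 3÷4 = 0, so 7+3+0 = 10.
Sunday + 10 ≡ Wednesday — that's 1787's doomsday.
In July the doomsday date is Jul 11.
Jul 27 is 16 days after Jul 11; 16 mod 7 = 2, so Wednesday + 2 = Friday.

Friday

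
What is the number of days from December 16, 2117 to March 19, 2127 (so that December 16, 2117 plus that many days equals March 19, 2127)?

3380

Dec 16, 2117 → Dec 16, 2118: 365 days.
Dec 16, 2118 → Dec 16, 2119: 365 days.
Dec 16, 2119 → Dec 16, 2120: 366 days (Feb 29, 2120 is in that span).
Dec 16, 2120 → Dec 16, 2121: 365 days.
Dec 16, 2121 → Dec 16, 2122: 365 days.
Dec 16, 2122 → Dec 16, 2123: 365 days.
Dec 16, 2123 → Dec 16, 2124: 366 days (Feb 29, 2124 is in that span).
Dec 16, 2124 → Dec 16, 2125: 365 days.
Dec 16, 2125 → Dec 16, 2126: 365 days.
Dec 16, 2126 → Jan 16, 2127: 31 days (December has 31).
Jan 16, 2127 → Feb 16, 2127: 31 days (January has 31).
Feb 16, 2127 → Mar 16, 2127: 28 days (February has 28).
Mar 16, 2127 → Mar 19, 2127: 3 days.
Total: 3380 days.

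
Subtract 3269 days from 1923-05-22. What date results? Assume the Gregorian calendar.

−365 (one year) → May 22, 1922 (2904 left).
−365 (one year) → May 22, 1921 (2539 left).
−365 (one year) → May 22, 1920 (2174 left).
−366 (one year; includes Feb 29, 1920) → May 22, 1919 (1808 left).
−365 (one year) → May 22, 1918 (1443 left).
−365 (one year) → May 22, 1917 (1078 left).
−365 (one year) → May 22, 1916 (713 left).
−366 (one year; includes Feb 29, 1916) → May 22, 1915 (347 left).
−22 → Apr 30, 1915 (end of Apr, 30 days; 325 left).
−30 → Mar 31, 1915 (end of Mar, 31 days; 295 left).
−31 → Feb 28, 1915 (end of Feb, 28 days; 264 left).
−28 → Jan 31, 1915 (end of Jan, 31 days; 236 left).
−31 → Dec 31, 1914 (end of Dec, 31 days; 205 left).
−31 → Nov 30, 1914 (end of Nov, 30 days; 174 left).
−30 → Oct 31, 1914 (end of Oct, 31 days; 144 left).
−31 → Sep 30, 1914 (end of Sep, 30 days; 113 left).
−30 → Aug 31, 1914 (end of Aug, 31 days; 83 left).
−31 → Jul 31, 1914 (end of Jul, 31 days; 52 left).
−31 → Jun 30, 1914 (end of Jun, 30 days; 21 left).
−21 → Jun 9, 1914.

June 9, 1914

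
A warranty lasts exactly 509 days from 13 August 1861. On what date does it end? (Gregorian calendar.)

+365 (one year) → Aug 13, 1862 (144 left).
Aug has 31 days: +19 → Sep 1, 1862 (125 left).
Sep has 30 days: +30 → Oct 1, 1862 (95 left).
Oct has 31 days: +31 → Nov 1, 1862 (64 left).
Nov has 30 days: +30 → Dec 1, 1862 (34 left).
Dec has 31 days: +31 → Jan 1, 1863 (3 left).
+3 → Jan 4, 1863.

January 4, 1863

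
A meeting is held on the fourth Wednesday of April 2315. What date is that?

April 1, 2315 is a Thursday.
The first Wednesday is therefore April 7 (6 days later).
The fourth Wednesday is 7 + 3×7 = April 28.

April 28, 2315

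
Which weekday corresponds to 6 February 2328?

Doomsday rule: the anchor day for the 2300s is Wednesday. For year 28: 28÷12 = 2 r 4, and 4÷4 = 1, so 2+4+1 = 7.
Wednesday + 7 ≡ Wednesday — that's 2328's doomsday.
In February the doomsday date is Feb 29 (2328 is a leap year (divisible by 4)).
Feb 6 is 23 days before Feb 29; 23 mod 7 = 2, so Wednesday − 2 = Monday.

Monday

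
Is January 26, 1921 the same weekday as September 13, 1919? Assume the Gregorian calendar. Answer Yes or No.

No

From Sep 13, 1919 to Jan 26, 1921 is 501 days.
501 mod 7 = 4, so they are different weekdays.
(Sep 13, 1919 is a Saturday; Jan 26, 1921 is a Wednesday.)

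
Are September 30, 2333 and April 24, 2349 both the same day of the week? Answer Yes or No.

No

From Sep 30, 2333 to Apr 24, 2349 is 5685 days.
5685 mod 7 = 1, so they are different weekdays.
(Sep 30, 2333 is a Saturday; Apr 24, 2349 is a Sunday.)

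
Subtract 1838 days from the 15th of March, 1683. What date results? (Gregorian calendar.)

March 3, 1678

−365 (one year) → Mar 15, 1682 (1473 left).
−365 (one year) → Mar 15, 1681 (1108 left).
−365 (one year) → Mar 15, 1680 (743 left).
−366 (one year; includes Feb 29, 1680) → Mar 15, 1679 (377 left).
−15 → Feb 28, 1679 (end of Feb, 28 days; 362 left).
−28 → Jan 31, 1679 (end of Jan, 31 days; 334 left).
−31 → Dec 31, 1678 (end of Dec, 31 days; 303 left).
−31 → Nov 30, 1678 (end of Nov, 30 days; 272 left).
−30 → Oct 31, 1678 (end of Oct, 31 days; 242 left).
−31 → Sep 30, 1678 (end of Sep, 30 days; 211 left).
−30 → Aug 31, 1678 (end of Aug, 31 days; 181 left).
−31 → Jul 31, 1678 (end of Jul, 31 days; 150 left).
−31 → Jun 30, 1678 (end of Jun, 30 days; 119 left).
−30 → May 31, 1678 (end of May, 31 days; 89 left).
−31 → Apr 30, 1678 (end of Apr, 30 days; 58 left).
−30 → Mar 31, 1678 (end of Mar, 31 days; 28 left).
−28 → Mar 3, 1678.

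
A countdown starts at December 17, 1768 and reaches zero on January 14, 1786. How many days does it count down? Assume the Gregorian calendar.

6237

Dec 17, 1768 → Dec 17, 1769: 365 days.
Dec 17, 1769 → Dec 17, 1770: 365 days.
Dec 17, 1770 → Dec 17, 1771: 365 days.
Dec 17, 1771 → Dec 17, 1772: 366 days (Feb 29, 1772 is in that span).
Dec 17, 1772 → Dec 17, 1773: 365 days.
Dec 17, 1773 → Dec 17, 1774: 365 days.
Dec 17, 1774 → Dec 17, 1775: 365 days.
Dec 17, 1775 → Dec 17, 1776: 366 days (Feb 29, 1776 is in that span).
Dec 17, 1776 → Dec 17, 1777: 365 days.
Dec 17, 1777 → Dec 17, 1778: 365 days.
Dec 17, 1778 → Dec 17, 1779: 365 days.
Dec 17, 1779 → Dec 17, 1780: 366 days (Feb 29, 1780 is in that span).
Dec 17, 1780 → Dec 17, 1781: 365 days.
Dec 17, 1781 → Dec 17, 1782: 365 days.
Dec 17, 1782 → Dec 17, 1783: 365 days.
Dec 17, 1783 → Dec 17, 1784: 366 days (Feb 29, 1784 is in that span).
Dec 17, 1784 → Jan 17, 1785: 31 days (December has 31).
Jan 17, 1785 → Feb 17, 1785: 31 days (January has 31).
Feb 17, 1785 → Mar 17, 1785: 28 days (February has 28).
Mar 17, 1785 → Apr 17, 1785: 31 days (March has 31).
Apr 17, 1785 → May 17, 1785: 30 days (April has 30).
May 17, 1785 → Jun 17, 1785: 31 days (May has 31).
Jun 17, 1785 → Jul 17, 1785: 30 days (June has 30).
Jul 17, 1785 → Aug 17, 1785: 31 days (July has 31).
Aug 17, 1785 → Sep 17, 1785: 31 days (August has 31).
Sep 17, 1785 → Oct 17, 1785: 30 days (September has 30).
Oct 17, 1785 → Nov 17, 1785: 31 days (October has 31).
Nov 17, 1785 → Dec 17, 1785: 30 days (November has 30).
Dec 17, 1785 → Jan 14, 1786: 28 days.
Total: 6237 days.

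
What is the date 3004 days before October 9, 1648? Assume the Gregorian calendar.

July 19, 1640

−366 (one year; includes Feb 29, 1648) → Oct 9, 1647 (2638 left).
−365 (one year) → Oct 9, 1646 (2273 left).
−365 (one year) → Oct 9, 1645 (1908 left).
−365 (one year) → Oct 9, 1644 (1543 left).
−366 (one year; includes Feb 29, 1644) → Oct 9, 1643 (1177 left).
−365 (one year) → Oct 9, 1642 (812 left).
−365 (one year) → Oct 9, 1641 (447 left).
−365 (one year) → Oct 9, 1640 (82 left).
−9 → Sep 30, 1640 (end of Sep, 30 days; 73 left).
−30 → Aug 31, 1640 (end of Aug, 31 days; 43 left).
−31 → Jul 31, 1640 (end of Jul, 31 days; 12 left).
−12 → Jul 19, 1640.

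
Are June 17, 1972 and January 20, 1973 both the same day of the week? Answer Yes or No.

Yes

From Jun 17, 1972 to Jan 20, 1973 is 217 days.
217 mod 7 = 0, so they are the same weekday.
(Jun 17, 1972 is a Saturday; Jan 20, 1973 is a Saturday.)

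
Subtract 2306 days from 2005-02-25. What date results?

−366 (one year; includes Feb 29, 2004) → Feb 25, 2004 (1940 left).
−365 (one year) → Feb 25, 2003 (1575 left).
−365 (one year) → Feb 25, 2002 (1210 left).
−365 (one year) → Feb 25, 2001 (845 left).
−366 (one year; includes Feb 29, 2000) → Feb 25, 2000 (479 left).
−365 (one year) → Feb 25, 1999 (114 left).
−25 → Jan 31, 1999 (end of Jan, 31 days; 89 left).
−31 → Dec 31, 1998 (end of Dec, 31 days; 58 left).
−31 → Nov 30, 1998 (end of Nov, 30 days; 27 left).
−27 → Nov 3, 1998.

November 3, 1998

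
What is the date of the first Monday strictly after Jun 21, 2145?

Jun 21, 2145 is a Monday.
From Monday to the next Monday is 7 days.
Jun 21, 2145 + 7 = Jun 28, 2145.

June 28, 2145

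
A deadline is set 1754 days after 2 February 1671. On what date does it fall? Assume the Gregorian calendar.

+365 (one year) → Feb 2, 1672 (1389 left).
+366 (one year; includes Feb 29, 1672) → Feb 2, 1673 (1023 left).
+365 (one year) → Feb 2, 1674 (658 left).
+365 (one year) → Feb 2, 1675 (293 left).
Feb has 28 days: +27 → Mar 1, 1675 (266 left).
Mar has 31 days: +31 → Apr 1, 1675 (235 left).
Apr has 30 days: +30 → May 1, 1675 (205 left).
May has 31 days: +31 → Jun 1, 1675 (174 left).
Jun has 30 days: +30 → Jul 1, 1675 (144 left).
Jul has 31 days: +31 → Aug 1, 1675 (113 left).
Aug has 31 days: +31 → Sep 1, 1675 (82 left).
Sep has 30 days: +30 → Oct 1, 1675 (52 left).
Oct has 31 days: +31 → Nov 1, 1675 (21 left).
+21 → Nov 22, 1675.

November 22, 1675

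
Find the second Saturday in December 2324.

December 13, 2324

December 1, 2324 is a Monday.
The first Saturday is therefore December 6 (5 days later).
The second Saturday is 6 + 1×7 = December 13.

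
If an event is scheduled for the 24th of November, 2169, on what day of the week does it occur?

Doomsday rule: the anchor day for the 2100s is Sunday. For year 69: 69÷12 = 5 r 9, and 9÷4 = 2, so 5+9+2 = 16.
Sunday + 16 ≡ Tuesday — that's 2169's doomsday.
In November the doomsday date is Nov 7.
Nov 24 is 17 days after Nov 7; 17 mod 7 = 3, so Tuesday + 3 = Friday.

Friday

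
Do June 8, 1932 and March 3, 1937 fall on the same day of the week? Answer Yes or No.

Yes

From Jun 8, 1932 to Mar 3, 1937 is 1729 days.
1729 mod 7 = 0, so they are the same weekday.
(Jun 8, 1932 is a Wednesday; Mar 3, 1937 is a Wednesday.)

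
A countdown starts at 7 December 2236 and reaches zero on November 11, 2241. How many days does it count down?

Dec 7, 2236 → Dec 7, 2237: 365 days.
Dec 7, 2237 → Dec 7, 2238: 365 days.
Dec 7, 2238 → Dec 7, 2239: 365 days.
Dec 7, 2239 → Dec 7, 2240: 366 days (Feb 29, 2240 is in that span).
Dec 7, 2240 → Jan 7, 2241: 31 days (December has 31).
Jan 7, 2241 → Feb 7, 2241: 31 days (January has 31).
Feb 7, 2241 → Mar 7, 2241: 28 days (February has 28).
Mar 7, 2241 → Apr 7, 2241: 31 days (March has 31).
Apr 7, 2241 → May 7, 2241: 30 days (April has 30).
May 7, 2241 → Jun 7, 2241: 31 days (May has 31).
Jun 7, 2241 → Jul 7, 2241: 30 days (June has 30).
Jul 7, 2241 → Aug 7, 2241: 31 days (July has 31).
Aug 7, 2241 → Sep 7, 2241: 31 days (August has 31).
Sep 7, 2241 → Oct 7, 2241: 30 days (September has 30).
Oct 7, 2241 → Nov 7, 2241: 31 days (October has 31).
Nov 7, 2241 → Nov 11, 2241: 4 days.
Total: 1800 days.

1800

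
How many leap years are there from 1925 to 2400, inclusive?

Multiples of 4 in [1925,2400]: 119.
Of those, multiples of 100: 5 (not leap unless ÷400).
Multiples of 400: 2.
Leap years = 119 − 5 + 2 = 116.

116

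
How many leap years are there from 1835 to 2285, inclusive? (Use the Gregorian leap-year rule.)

110

Multiples of 4 in [1835,2285]: 113.
Of those, multiples of 100: 4 (not leap unless ÷400).
Multiples of 400: 1.
Leap years = 113 − 4 + 1 = 110.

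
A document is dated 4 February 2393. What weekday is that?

Doomsday rule: the anchor day for the 2300s is Wednesday. For year 93: 93÷12 = 7 r 9, and 9÷4 = 2, so 7+9+2 = 18.
Wednesday + 18 ≡ Sunday — that's 2393's doomsday.
In February the doomsday date is Feb 28 (2393 is not a leap year).
Feb 4 is 24 days before Feb 28; 24 mod 7 = 3, so Sunday − 3 = Thursday.

Thursday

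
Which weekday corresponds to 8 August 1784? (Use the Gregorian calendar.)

Doomsday rule: the anchor day for the 1700s is Sunday. For year 84: 84÷12 = 7 r 0, and 0÷4 = 0, so 7+0+0 = 7.
Sunday + 7 ≡ Sunday — that's 1784's doomsday.
In August the doomsday date is Aug 8.
Aug 8 is the doomsday itself: Sunday.

Sunday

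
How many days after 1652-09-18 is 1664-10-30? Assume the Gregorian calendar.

Sep 18, 1652 → Sep 18, 1653: 365 days.
Sep 18, 1653 → Sep 18, 1654: 365 days.
Sep 18, 1654 → Sep 18, 1655: 365 days.
Sep 18, 1655 → Sep 18, 1656: 366 days (Feb 29, 1656 is in that span).
Sep 18, 1656 → Sep 18, 1657: 365 days.
Sep 18, 1657 → Sep 18, 1658: 365 days.
Sep 18, 1658 → Sep 18, 1659: 365 days.
Sep 18, 1659 → Sep 18, 1660: 366 days (Feb 29, 1660 is in that span).
Sep 18, 1660 → Sep 18, 1661: 365 days.
Sep 18, 1661 → Sep 18, 1662: 365 days.
Sep 18, 1662 → Sep 18, 1663: 365 days.
Sep 18, 1663 → Sep 18, 1664: 366 days (Feb 29, 1664 is in that span).
Sep 18, 1664 → Oct 18, 1664: 30 days (September has 30).
Oct 18, 1664 → Oct 30, 1664: 12 days.
Total: 4425 days.

4425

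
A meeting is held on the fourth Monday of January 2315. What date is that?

January 25, 2315

January 1, 2315 is a Friday.
The first Monday is therefore January 4 (3 days later).
The fourth Monday is 4 + 3×7 = January 25.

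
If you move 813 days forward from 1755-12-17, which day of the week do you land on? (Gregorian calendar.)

First find the weekday of Dec 17, 1755. Doomsday rule: the anchor day for the 1700s is Sunday. For year 55: 55÷12 = 4 r 7, and 7÷4 = 1, so 4+7+1 = 12.
Sunday + 12 ≡ Friday — that's 1755's doomsday.
In December the doomsday date is Dec 12.
Dec 17 is 5 days after Dec 12; 5 mod 7 = 5, so Friday + 5 = Wednesday.
813 mod 7 = 1, so 813 days after a Wednesday is Wednesday + 1 = Thursday.

Thursday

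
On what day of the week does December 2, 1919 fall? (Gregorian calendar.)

Tuesday

Doomsday rule: the anchor day for the 1900s is Wednesday. For year 19: 19÷12 = 1 r 7, and 7÷4 = 1, so 1+7+1 = 9.
Wednesday + 9 ≡ Friday — that's 1919's doomsday.
In December the doomsday date is Dec 12.
Dec 2 is 10 days before Dec 12; 10 mod 7 = 3, so Friday − 3 = Tuesday.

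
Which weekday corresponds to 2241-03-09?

Doomsday rule: the anchor day for the 2200s is Friday. For year 41: 41÷12 = 3 r 5, and 5÷4 = 1, so 3+5+1 = 9.
Friday + 9 ≡ Sunday — that's 2241's doomsday.
In March the doomsday date is Mar 14.
Mar 9 is 5 days before Mar 14; 5 mod 7 = 5, so Sunday − 5 = Tuesday.

Tuesday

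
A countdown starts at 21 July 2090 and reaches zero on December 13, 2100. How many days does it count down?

3797

Jul 21, 2090 → Jul 21, 2091: 365 days.
Jul 21, 2091 → Jul 21, 2092: 366 days (Feb 29, 2092 is in that span).
Jul 21, 2092 → Jul 21, 2093: 365 days.
Jul 21, 2093 → Jul 21, 2094: 365 days.
Jul 21, 2094 → Jul 21, 2095: 365 days.
Jul 21, 2095 → Jul 21, 2096: 366 days (Feb 29, 2096 is in that span).
Jul 21, 2096 → Jul 21, 2097: 365 days.
Jul 21, 2097 → Jul 21, 2098: 365 days.
Jul 21, 2098 → Jul 21, 2099: 365 days.
Jul 21, 2099 → Jul 21, 2100: 365 days.
Jul 21, 2100 → Aug 21, 2100: 31 days (July has 31).
Aug 21, 2100 → Sep 21, 2100: 31 days (August has 31).
Sep 21, 2100 → Oct 21, 2100: 30 days (September has 30).
Oct 21, 2100 → Nov 21, 2100: 31 days (October has 31).
Nov 21, 2100 → Dec 13, 2100: 22 days.
Total: 3797 days.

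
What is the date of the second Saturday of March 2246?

March 1, 2246 is a Sunday.
The first Saturday is therefore March 7 (6 days later).
The second Saturday is 7 + 1×7 = March 14.

March 14, 2246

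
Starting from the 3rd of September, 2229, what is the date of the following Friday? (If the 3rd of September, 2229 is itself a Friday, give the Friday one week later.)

September 4, 2229

Sep 3, 2229 is a Thursday.
From Thursday to the next Friday is 1 day.
Sep 3, 2229 + 1 = Sep 4, 2229.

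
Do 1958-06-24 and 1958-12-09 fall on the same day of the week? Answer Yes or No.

From Jun 24, 1958 to Dec 9, 1958 is 168 days.
168 mod 7 = 0, so they are the same weekday.
(Jun 24, 1958 is a Tuesday; Dec 9, 1958 is a Tuesday.)

Yes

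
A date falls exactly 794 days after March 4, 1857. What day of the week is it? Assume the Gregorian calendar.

Saturday

First find the weekday of Mar 4, 1857. Doomsday rule: the anchor day for the 1800s is Friday. For year 57: 57÷12 = 4 r 9, and 9÷4 = 2, so 4+9+2 = 15.
Friday + 15 ≡ Saturday — that's 1857's doomsday.
In March the doomsday date is Mar 14.
Mar 4 is 10 days before Mar 14; 10 mod 7 = 3, so Saturday − 3 = Wednesday.
794 mod 7 = 3, so 794 days after a Wednesday is Wednesday + 3 = Saturday.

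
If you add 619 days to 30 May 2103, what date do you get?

+366 (one year; includes Feb 29, 2104) → May 30, 2104 (253 left).
May has 31 days: +2 → Jun 1, 2104 (251 left).
Jun has 30 days: +30 → Jul 1, 2104 (221 left).
Jul has 31 days: +31 → Aug 1, 2104 (190 left).
Aug has 31 days: +31 → Sep 1, 2104 (159 left).
Sep has 30 days: +30 → Oct 1, 2104 (129 left).
Oct has 31 days: +31 → Nov 1, 2104 (98 left).
Nov has 30 days: +30 → Dec 1, 2104 (68 left).
Dec has 31 days: +31 → Jan 1, 2105 (37 left).
Jan has 31 days: +31 → Feb 1, 2105 (6 left).
+6 → Feb 7, 2105.

February 7, 2105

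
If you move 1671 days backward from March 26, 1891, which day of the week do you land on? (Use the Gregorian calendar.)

Saturday

Mar 26, 1891 is a Thursday.
1671 mod 7 = 5, so 1671 days before a Thursday is Thursday − 5 = Saturday.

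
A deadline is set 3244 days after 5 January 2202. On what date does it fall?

+365 (one year) → Jan 5, 2203 (2879 left).
+365 (one year) → Jan 5, 2204 (2514 left).
+366 (one year; includes Feb 29, 2204) → Jan 5, 2205 (2148 left).
+365 (one year) → Jan 5, 2206 (1783 left).
+365 (one year) → Jan 5, 2207 (1418 left).
+365 (one year) → Jan 5, 2208 (1053 left).
+366 (one year; includes Feb 29, 2208) → Jan 5, 2209 (687 left).
+365 (one year) → Jan 5, 2210 (322 left).
Jan has 31 days: +27 → Feb 1, 2210 (295 left).
Feb has 28 days: +28 → Mar 1, 2210 (267 left).
Mar has 31 days: +31 → Apr 1, 2210 (236 left).
Apr has 30 days: +30 → May 1, 2210 (206 left).
May has 31 days: +31 → Jun 1, 2210 (175 left).
Jun has 30 days: +30 → Jul 1, 2210 (145 left).
Jul has 31 days: +31 → Aug 1, 2210 (114 left).
Aug has 31 days: +31 → Sep 1, 2210 (83 left).
Sep has 30 days: +30 → Oct 1, 2210 (53 left).
Oct has 31 days: +31 → Nov 1, 2210 (22 left).
+22 → Nov 23, 2210.

November 23, 2210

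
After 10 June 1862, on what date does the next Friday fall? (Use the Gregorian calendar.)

Jun 10, 1862 is a Tuesday.
From Tuesday to the next Friday is 3 days.
Jun 10, 1862 + 3 = Jun 13, 1862.

June 13, 1862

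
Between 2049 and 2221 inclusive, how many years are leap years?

Multiples of 4 in [2049,2221]: 43.
Of those, multiples of 100: 2 (not leap unless ÷400).
Multiples of 400: 0.
Leap years = 43 − 2 + 0 = 41.

41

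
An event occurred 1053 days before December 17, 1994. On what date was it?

January 29, 1992

−365 (one year) → Dec 17, 1993 (688 left).
−365 (one year) → Dec 17, 1992 (323 left).
−17 → Nov 30, 1992 (end of Nov, 30 days; 306 left).
−30 → Oct 31, 1992 (end of Oct, 31 days; 276 left).
−31 → Sep 30, 1992 (end of Sep, 30 days; 245 left).
−30 → Aug 31, 1992 (end of Aug, 31 days; 215 left).
−31 → Jul 31, 1992 (end of Jul, 31 days; 184 left).
−31 → Jun 30, 1992 (end of Jun, 30 days; 153 left).
−30 → May 31, 1992 (end of May, 31 days; 123 left).
−31 → Apr 30, 1992 (end of Apr, 30 days; 92 left).
−30 → Mar 31, 1992 (end of Mar, 31 days; 62 left).
−31 → Feb 29, 1992 (end of Feb, 29 days; 31 left).
−29 → Jan 31, 1992 (end of Jan, 31 days; 2 left).
−2 → Jan 29, 1992.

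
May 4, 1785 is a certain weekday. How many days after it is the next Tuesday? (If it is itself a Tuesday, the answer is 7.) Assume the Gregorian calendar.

6

May 4, 1785 is a Wednesday.
From Wednesday to the next Tuesday is 6 days.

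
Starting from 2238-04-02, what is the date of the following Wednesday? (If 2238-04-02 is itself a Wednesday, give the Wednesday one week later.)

April 4, 2238

Apr 2, 2238 is a Monday.
From Monday to the next Wednesday is 2 days.
Apr 2, 2238 + 2 = Apr 4, 2238.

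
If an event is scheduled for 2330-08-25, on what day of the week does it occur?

Doomsday rule: the anchor day for the 2300s is Wednesday. For year 30: 30÷12 = 2 r 6, and 6÷4 = 1, so 2+6+1 = 9.
Wednesday + 9 ≡ Friday — that's 2330's doomsday.
In August the doomsday date is Aug 8.
Aug 25 is 17 days after Aug 8; 17 mod 7 = 3, so Friday + 3 = Monday.

Monday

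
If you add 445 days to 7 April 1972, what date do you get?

June 26, 1973

+365 (one year) → Apr 7, 1973 (80 left).
Apr has 30 days: +24 → May 1, 1973 (56 left).
May has 31 days: +31 → Jun 1, 1973 (25 left).
+25 → Jun 26, 1973.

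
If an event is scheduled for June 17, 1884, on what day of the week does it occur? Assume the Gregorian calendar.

Tuesday

Doomsday rule: the anchor day for the 1800s is Friday. For year 84: 84÷12 = 7 r 0, and 0÷4 = 0, so 7+0+0 = 7.
Friday + 7 ≡ Friday — that's 1884's doomsday.
In June the doomsday date is Jun 6.
Jun 17 is 11 days after Jun 6; 11 mod 7 = 4, so Friday + 4 = Tuesday.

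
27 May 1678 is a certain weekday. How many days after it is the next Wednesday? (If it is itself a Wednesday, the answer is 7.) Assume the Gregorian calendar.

May 27, 1678 is a Friday.
From Friday to the next Wednesday is 5 days.

5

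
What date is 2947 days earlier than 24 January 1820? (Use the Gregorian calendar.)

−365 (one year) → Jan 24, 1819 (2582 left).
−365 (one year) → Jan 24, 1818 (2217 left).
−365 (one year) → Jan 24, 1817 (1852 left).
−366 (one year; includes Feb 29, 1816) → Jan 24, 1816 (1486 left).
−365 (one year) → Jan 24, 1815 (1121 left).
−365 (one year) → Jan 24, 1814 (756 left).
−365 (one year) → Jan 24, 1813 (391 left).
−24 → Dec 31, 1812 (end of Dec, 31 days; 367 left).
−31 → Nov 30, 1812 (end of Nov, 30 days; 336 left).
−30 → Oct 31, 1812 (end of Oct, 31 days; 306 left).
−31 → Sep 30, 1812 (end of Sep, 30 days; 275 left).
−30 → Aug 31, 1812 (end of Aug, 31 days; 245 left).
−31 → Jul 31, 1812 (end of Jul, 31 days; 214 left).
−31 → Jun 30, 1812 (end of Jun, 30 days; 183 left).
−30 → May 31, 1812 (end of May, 31 days; 153 left).
−31 → Apr 30, 1812 (end of Apr, 30 days; 122 left).
−30 → Mar 31, 1812 (end of Mar, 31 days; 92 left).
−31 → Feb 29, 1812 (end of Feb, 29 days; 61 left).
−29 → Jan 31, 1812 (end of Jan, 31 days; 32 left).
−31 → Dec 31, 1811 (end of Dec, 31 days; 1 left).
−1 → Dec 30, 1811.

December 30, 1811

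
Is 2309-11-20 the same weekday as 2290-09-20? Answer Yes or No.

Yes

From Sep 20, 2290 to Nov 20, 2309 is 7000 days.
7000 mod 7 = 0, so they are the same weekday.
(Sep 20, 2290 is a Saturday; Nov 20, 2309 is a Saturday.)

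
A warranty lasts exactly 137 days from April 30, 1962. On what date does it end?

September 14, 1962

Apr has 30 days: +1 → May 1, 1962 (136 left).
May has 31 days: +31 → Jun 1, 1962 (105 left).
Jun has 30 days: +30 → Jul 1, 1962 (75 left).
Jul has 31 days: +31 → Aug 1, 1962 (44 left).
Aug has 31 days: +31 → Sep 1, 1962 (13 left).
+13 → Sep 14, 1962.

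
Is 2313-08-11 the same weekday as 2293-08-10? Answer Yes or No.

From Aug 10, 2293 to Aug 11, 2313 is 7305 days.
7305 mod 7 = 4, so they are different weekdays.
(Aug 10, 2293 is a Thursday; Aug 11, 2313 is a Monday.)

No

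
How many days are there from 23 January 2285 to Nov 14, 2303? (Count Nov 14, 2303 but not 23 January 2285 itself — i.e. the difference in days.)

Jan 23, 2285 → Jan 23, 2286: 365 days.
Jan 23, 2286 → Jan 23, 2287: 365 days.
Jan 23, 2287 → Jan 23, 2288: 365 days.
Jan 23, 2288 → Jan 23, 2289: 366 days (Feb 29, 2288 is in that span).
Jan 23, 2289 → Jan 23, 2290: 365 days.
Jan 23, 2290 → Jan 23, 2291: 365 days.
Jan 23, 2291 → Jan 23, 2292: 365 days.
Jan 23, 2292 → Jan 23, 2293: 366 days (Feb 29, 2292 is in that span).
Jan 23, 2293 → Jan 23, 2294: 365 days.
Jan 23, 2294 → Jan 23, 2295: 365 days.
Jan 23, 2295 → Jan 23, 2296: 365 days.
Jan 23, 2296 → Jan 23, 2297: 366 days (Feb 29, 2296 is in that span).
Jan 23, 2297 → Jan 23, 2298: 365 days.
Jan 23, 2298 → Jan 23, 2299: 365 days.
Jan 23, 2299 → Jan 23, 2300: 365 days.
Jan 23, 2300 → Jan 23, 2301: 365 days.
Jan 23, 2301 → Jan 23, 2302: 365 days.
Jan 23, 2302 → Jan 23, 2303: 365 days.
Jan 23, 2303 → Feb 23, 2303: 31 days (January has 31).
Feb 23, 2303 → Mar 23, 2303: 28 days (February has 28).
Mar 23, 2303 → Apr 23, 2303: 31 days (March has 31).
Apr 23, 2303 → May 23, 2303: 30 days (April has 30).
May 23, 2303 → Jun 23, 2303: 31 days (May has 31).
Jun 23, 2303 → Jul 23, 2303: 30 days (June has 30).
Jul 23, 2303 → Aug 23, 2303: 31 days (July has 31).
Aug 23, 2303 → Sep 23, 2303: 31 days (August has 31).
Sep 23, 2303 → Oct 23, 2303: 30 days (September has 30).
Oct 23, 2303 → Nov 14, 2303: 22 days.
Total: 6868 days.

6868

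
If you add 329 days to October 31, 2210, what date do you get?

September 25, 2211

Oct has 31 days: +1 → Nov 1, 2210 (328 left).
Nov has 30 days: +30 → Dec 1, 2210 (298 left).
Dec has 31 days: +31 → Jan 1, 2211 (267 left).
Jan has 31 days: +31 → Feb 1, 2211 (236 left).
Feb has 28 days: +28 → Mar 1, 2211 (208 left).
Mar has 31 days: +31 → Apr 1, 2211 (177 left).
Apr has 30 days: +30 → May 1, 2211 (147 left).
May has 31 days: +31 → Jun 1, 2211 (116 left).
Jun has 30 days: +30 → Jul 1, 2211 (86 left).
Jul has 31 days: +31 → Aug 1, 2211 (55 left).
Aug has 31 days: +31 → Sep 1, 2211 (24 left).
+24 → Sep 25, 2211.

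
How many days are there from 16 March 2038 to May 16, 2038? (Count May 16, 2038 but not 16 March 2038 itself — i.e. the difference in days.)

61

Mar 16, 2038 → Apr 16, 2038: 31 days (March has 31).
Apr 16, 2038 → May 16, 2038: 30 days.
Total: 61 days.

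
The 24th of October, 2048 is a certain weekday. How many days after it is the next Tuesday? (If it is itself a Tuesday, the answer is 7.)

Oct 24, 2048 is a Saturday.
From Saturday to the next Tuesday is 3 days.

3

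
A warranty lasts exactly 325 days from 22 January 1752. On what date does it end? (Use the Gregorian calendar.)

Jan has 31 days: +10 → Feb 1, 1752 (315 left).
Feb has 29 days: +29 → Mar 1, 1752 (286 left).
Mar has 31 days: +31 → Apr 1, 1752 (255 left).
Apr has 30 days: +30 → May 1, 1752 (225 left).
May has 31 days: +31 → Jun 1, 1752 (194 left).
Jun has 30 days: +30 → Jul 1, 1752 (164 left).
Jul has 31 days: +31 → Aug 1, 1752 (133 left).
Aug has 31 days: +31 → Sep 1, 1752 (102 left).
Sep has 30 days: +30 → Oct 1, 1752 (72 left).
Oct has 31 days: +31 → Nov 1, 1752 (41 left).
Nov has 30 days: +30 → Dec 1, 1752 (11 left).
+11 → Dec 12, 1752.

December 12, 1752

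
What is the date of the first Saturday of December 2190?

December 4, 2190

December 1, 2190 is a Wednesday.
The first Saturday is therefore December 4 (3 days later).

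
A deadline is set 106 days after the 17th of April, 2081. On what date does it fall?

August 1, 2081

Apr has 30 days: +14 → May 1, 2081 (92 left).
May has 31 days: +31 → Jun 1, 2081 (61 left).
Jun has 30 days: +30 → Jul 1, 2081 (31 left).
Jul has 31 days: +31 → Aug 1, 2081 (0 left).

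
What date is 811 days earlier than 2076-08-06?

−366 (one year; includes Feb 29, 2076) → Aug 6, 2075 (445 left).
−365 (one year) → Aug 6, 2074 (80 left).
−6 → Jul 31, 2074 (end of Jul, 31 days; 74 left).
−31 → Jun 30, 2074 (end of Jun, 30 days; 43 left).
−30 → May 31, 2074 (end of May, 31 days; 13 left).
−13 → May 18, 2074.

May 18, 2074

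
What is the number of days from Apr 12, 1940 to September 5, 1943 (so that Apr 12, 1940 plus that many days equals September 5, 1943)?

Apr 12, 1940 → Apr 12, 1941: 365 days.
Apr 12, 1941 → Apr 12, 1942: 365 days.
Apr 12, 1942 → Apr 12, 1943: 365 days.
Apr 12, 1943 → May 12, 1943: 30 days (April has 30).
May 12, 1943 → Jun 12, 1943: 31 days (May has 31).
Jun 12, 1943 → Jul 12, 1943: 30 days (June has 30).
Jul 12, 1943 → Aug 12, 1943: 31 days (July has 31).
Aug 12, 1943 → Sep 5, 1943: 24 days.
Total: 1241 days.

1241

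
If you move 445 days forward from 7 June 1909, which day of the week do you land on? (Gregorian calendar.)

First find the weekday of Jun 7, 1909. Doomsday rule: the anchor day for the 1900s is Wednesday. For year 09: 9÷12 = 0 r 9, and 9÷4 = 2, so 0+9+2 = 11.
Wednesday + 11 ≡ Sunday — that's 1909's doomsday.
In June the doomsday date is Jun 6.
Jun 7 is 1 day after Jun 6; 1 mod 7 = 1, so Sunday + 1 = Monday.
445 mod 7 = 4, so 445 days after a Monday is Monday + 4 = Friday.

Friday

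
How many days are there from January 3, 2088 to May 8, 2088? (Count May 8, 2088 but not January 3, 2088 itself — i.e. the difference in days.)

Jan 3, 2088 → Feb 3, 2088: 31 days (January has 31).
Feb 3, 2088 → Mar 3, 2088: 29 days (February has 29).
Mar 3, 2088 → Apr 3, 2088: 31 days (March has 31).
Apr 3, 2088 → May 3, 2088: 30 days (April has 30).
May 3, 2088 → May 8, 2088: 5 days.
Total: 126 days.

126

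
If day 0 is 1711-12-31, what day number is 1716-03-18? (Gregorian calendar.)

1539

Dec 31, 1711 → Dec 31, 1712: 366 days (Feb 29, 1712 is in that span).
Dec 31, 1712 → Dec 31, 1713: 365 days.
Dec 31, 1713 → Dec 31, 1714: 365 days.
Dec 31, 1714 → Dec 31, 1715: 365 days.
Dec 31, 1715 → Jan 31, 1716: 31 days (December has 31).
Jan 31, 1716 → Feb 29, 1716: 29 days (January has 31).
Feb 29, 1716 → Mar 18, 1716: 18 days.
Total: 1539 days.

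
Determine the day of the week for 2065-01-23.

Doomsday rule: the anchor day for the 2000s is Tuesday. For year 65: 65÷12 = 5 r 5, and 5÷4 = 1, so 5+5+1 = 11.
Tuesday + 11 ≡ Saturday — that's 2065's doomsday.
In January the doomsday date is Jan 3 (2065 is not a leap year).
Jan 23 is 20 days after Jan 3; 20 mod 7 = 6, so Saturday + 6 = Friday.

Friday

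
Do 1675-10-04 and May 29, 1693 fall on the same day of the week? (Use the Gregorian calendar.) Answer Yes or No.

Yes

From Oct 4, 1675 to May 29, 1693 is 6447 days.
6447 mod 7 = 0, so they are the same weekday.
(Oct 4, 1675 is a Friday; May 29, 1693 is a Friday.)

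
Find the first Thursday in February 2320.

February 5, 2320

February 1, 2320 is a Sunday.
The first Thursday is therefore February 5 (4 days later).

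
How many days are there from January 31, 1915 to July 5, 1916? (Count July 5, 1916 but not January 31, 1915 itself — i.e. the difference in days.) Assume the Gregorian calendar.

Jan 31, 1915 → Jan 31, 1916: 365 days.
Jan 31, 1916 → Feb 29, 1916: 29 days (January has 31).
Feb 29, 1916 → Mar 29, 1916: 29 days (February has 29).
Mar 29, 1916 → Apr 29, 1916: 31 days (March has 31).
Apr 29, 1916 → May 29, 1916: 30 days (April has 30).
May 29, 1916 → Jun 29, 1916: 31 days (May has 31).
Jun 29, 1916 → Jul 5, 1916: 6 days.
Total: 521 days.

521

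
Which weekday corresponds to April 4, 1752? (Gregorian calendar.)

Tuesday

Doomsday rule: the anchor day for the 1700s is Sunday. For year 52: 52÷12 = 4 r 4, and 4÷4 = 1, so 4+4+1 = 9.
Sunday + 9 ≡ Tuesday — that's 1752's doomsday.
In April the doomsday date is Apr 4.
Apr 4 is the doomsday itself: Tuesday.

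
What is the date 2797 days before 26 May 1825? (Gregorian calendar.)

−365 (one year) → May 26, 1824 (2432 left).
−366 (one year; includes Feb 29, 1824) → May 26, 1823 (2066 left).
−365 (one year) → May 26, 1822 (1701 left).
−365 (one year) → May 26, 1821 (1336 left).
−365 (one year) → May 26, 1820 (971 left).
−366 (one year; includes Feb 29, 1820) → May 26, 1819 (605 left).
−365 (one year) → May 26, 1818 (240 left).
−26 → Apr 30, 1818 (end of Apr, 30 days; 214 left).
−30 → Mar 31, 1818 (end of Mar, 31 days; 184 left).
−31 → Feb 28, 1818 (end of Feb, 28 days; 153 left).
−28 → Jan 31, 1818 (end of Jan, 31 days; 125 left).
−31 → Dec 31, 1817 (end of Dec, 31 days; 94 left).
−31 → Nov 30, 1817 (end of Nov, 30 days; 63 left).
−30 → Oct 31, 1817 (end of Oct, 31 days; 33 left).
−31 → Sep 30, 1817 (end of Sep, 30 days; 2 left).
−2 → Sep 28, 1817.

September 28, 1817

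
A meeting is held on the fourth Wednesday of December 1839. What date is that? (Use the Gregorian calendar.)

December 25, 1839

December 1, 1839 is a Sunday.
The first Wednesday is therefore December 4 (3 days later).
The fourth Wednesday is 4 + 3×7 = December 25.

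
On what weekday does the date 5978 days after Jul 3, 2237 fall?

Monday

Jul 3, 2237 is a Monday.
5978 mod 7 = 0, so 5978 days after a Monday is Monday + 0 = Monday.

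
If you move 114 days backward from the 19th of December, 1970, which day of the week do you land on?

Thursday

First find the weekday of Dec 19, 1970. Doomsday rule: the anchor day for the 1900s is Wednesday. For year 70: 70÷12 = 5 r 10, and 10÷4 = 2, so 5+10+2 = 17.
Wednesday + 17 ≡ Saturday — that's 1970's doomsday.
In December the doomsday date is Dec 12.
Dec 19 is 7 days after Dec 12; 7 mod 7 = 0, so Saturday + 0 = Saturday.
114 mod 7 = 2, so 114 days before a Saturday is Saturday − 2 = Thursday.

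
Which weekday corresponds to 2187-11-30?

Friday

January 1, 2187 is a Monday.
Jan 1, 2187 → Feb 1, 2187: 31 days (January has 31).
Feb 1, 2187 → Mar 1, 2187: 28 days (February has 28).
Mar 1, 2187 → Apr 1, 2187: 31 days (March has 31).
Apr 1, 2187 → May 1, 2187: 30 days (April has 30).
May 1, 2187 → Jun 1, 2187: 31 days (May has 31).
Jun 1, 2187 → Jul 1, 2187: 30 days (June has 30).
Jul 1, 2187 → Aug 1, 2187: 31 days (July has 31).
Aug 1, 2187 → Sep 1, 2187: 31 days (August has 31).
Sep 1, 2187 → Oct 1, 2187: 30 days (September has 30).
Oct 1, 2187 → Nov 1, 2187: 31 days (October has 31).
Nov 1, 2187 → Nov 30, 2187: 29 days.
Total: 333 days.
333 mod 7 = 4, so Monday + 4 = Friday.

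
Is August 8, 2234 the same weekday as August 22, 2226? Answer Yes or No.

No

From Aug 22, 2226 to Aug 8, 2234 is 2908 days.
2908 mod 7 = 3, so they are different weekdays.
(Aug 22, 2226 is a Tuesday; Aug 8, 2234 is a Friday.)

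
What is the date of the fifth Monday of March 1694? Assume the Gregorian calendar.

March 1, 1694 is a Monday.
The first Monday is therefore March 1 (same day).
The fifth Monday is 1 + 4×7 = March 29.

March 29, 1694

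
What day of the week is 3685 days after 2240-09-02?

Saturday

First find the weekday of Sep 2, 2240. Doomsday rule: the anchor day for the 2200s is Friday. For year 40: 40÷12 = 3 r 4, and 4÷4 = 1, so 3+4+1 = 8.
Friday + 8 ≡ Saturday — that's 2240's doomsday.
In September the doomsday date is Sep 5.
Sep 2 is 3 days before Sep 5; 3 mod 7 = 3, so Saturday − 3 = Wednesday.
3685 mod 7 = 3, so 3685 days after a Wednesday is Wednesday + 3 = Saturday.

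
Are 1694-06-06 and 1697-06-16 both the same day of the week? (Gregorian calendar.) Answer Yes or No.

From Jun 6, 1694 to Jun 16, 1697 is 1106 days.
1106 mod 7 = 0, so they are the same weekday.
(Jun 6, 1694 is a Sunday; Jun 16, 1697 is a Sunday.)

Yes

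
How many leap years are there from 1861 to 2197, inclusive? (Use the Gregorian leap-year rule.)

Multiples of 4 in [1861,2197]: 84.
Of those, multiples of 100: 3 (not leap unless ÷400).
Multiples of 400: 1.
Leap years = 84 − 3 + 1 = 82.

82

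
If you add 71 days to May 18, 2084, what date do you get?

July 28, 2084

May has 31 days: +14 → Jun 1, 2084 (57 left).
Jun has 30 days: +30 → Jul 1, 2084 (27 left).
+27 → Jul 28, 2084.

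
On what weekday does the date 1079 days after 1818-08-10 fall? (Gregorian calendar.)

Aug 10, 1818 is a Monday.
1079 mod 7 = 1, so 1079 days after a Monday is Monday + 1 = Tuesday.

Tuesday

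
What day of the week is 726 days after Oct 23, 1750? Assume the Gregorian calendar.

Wednesday

Oct 23, 1750 is a Friday.
726 mod 7 = 5, so 726 days after a Friday is Friday + 5 = Wednesday.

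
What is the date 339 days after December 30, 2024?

December 4, 2025

Dec has 31 days: +2 → Jan 1, 2025 (337 left).
Jan has 31 days: +31 → Feb 1, 2025 (306 left).
Feb has 28 days: +28 → Mar 1, 2025 (278 left).
Mar has 31 days: +31 → Apr 1, 2025 (247 left).
Apr has 30 days: +30 → May 1, 2025 (217 left).
May has 31 days: +31 → Jun 1, 2025 (186 left).
Jun has 30 days: +30 → Jul 1, 2025 (156 left).
Jul has 31 days: +31 → Aug 1, 2025 (125 left).
Aug has 31 days: +31 → Sep 1, 2025 (94 left).
Sep has 30 days: +30 → Oct 1, 2025 (64 left).
Oct has 31 days: +31 → Nov 1, 2025 (33 left).
Nov has 30 days: +30 → Dec 1, 2025 (3 left).
+3 → Dec 4, 2025.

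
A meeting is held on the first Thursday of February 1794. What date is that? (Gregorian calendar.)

February 1, 1794 is a Saturday.
The first Thursday is therefore February 6 (5 days later).

February 6, 1794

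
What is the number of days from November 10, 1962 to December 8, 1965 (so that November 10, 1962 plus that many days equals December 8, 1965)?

Nov 10, 1962 → Nov 10, 1963: 365 days.
Nov 10, 1963 → Nov 10, 1964: 366 days (Feb 29, 1964 is in that span).
Nov 10, 1964 → Dec 10, 1964: 30 days (November has 30).
Dec 10, 1964 → Jan 10, 1965: 31 days (December has 31).
Jan 10, 1965 → Feb 10, 1965: 31 days (January has 31).
Feb 10, 1965 → Mar 10, 1965: 28 days (February has 28).
Mar 10, 1965 → Apr 10, 1965: 31 days (March has 31).
Apr 10, 1965 → May 10, 1965: 30 days (April has 30).
May 10, 1965 → Jun 10, 1965: 31 days (May has 31).
Jun 10, 1965 → Jul 10, 1965: 30 days (June has 30).
Jul 10, 1965 → Aug 10, 1965: 31 days (July has 31).
Aug 10, 1965 → Sep 10, 1965: 31 days (August has 31).
Sep 10, 1965 → Oct 10, 1965: 30 days (September has 30).
Oct 10, 1965 → Nov 10, 1965: 31 days (October has 31).
Nov 10, 1965 → Dec 8, 1965: 28 days.
Total: 1124 days.

1124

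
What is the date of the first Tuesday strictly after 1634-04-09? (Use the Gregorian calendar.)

Apr 9, 1634 is a Sunday.
From Sunday to the next Tuesday is 2 days.
Apr 9, 1634 + 2 = Apr 11, 1634.

April 11, 1634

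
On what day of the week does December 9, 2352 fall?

Doomsday rule: the anchor day for the 2300s is Wednesday. For year 52: 52÷12 = 4 r 4, and 4÷4 = 1, so 4+4+1 = 9.
Wednesday + 9 ≡ Friday — that's 2352's doomsday.
In December the doomsday date is Dec 12.
Dec 9 is 3 days before Dec 12; 3 mod 7 = 3, so Friday − 3 = Tuesday.

Tuesday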